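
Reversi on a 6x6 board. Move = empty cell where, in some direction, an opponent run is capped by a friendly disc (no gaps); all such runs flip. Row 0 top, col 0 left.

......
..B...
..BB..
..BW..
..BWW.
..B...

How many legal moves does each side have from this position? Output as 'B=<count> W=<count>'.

-- B to move --
(2,4): flips 1 -> legal
(3,4): flips 2 -> legal
(3,5): no bracket -> illegal
(4,5): flips 2 -> legal
(5,3): flips 2 -> legal
(5,4): flips 1 -> legal
(5,5): flips 2 -> legal
B mobility = 6
-- W to move --
(0,1): no bracket -> illegal
(0,2): no bracket -> illegal
(0,3): no bracket -> illegal
(1,1): flips 1 -> legal
(1,3): flips 1 -> legal
(1,4): no bracket -> illegal
(2,1): flips 1 -> legal
(2,4): no bracket -> illegal
(3,1): flips 1 -> legal
(3,4): no bracket -> illegal
(4,1): flips 1 -> legal
(5,1): flips 1 -> legal
(5,3): no bracket -> illegal
W mobility = 6

Answer: B=6 W=6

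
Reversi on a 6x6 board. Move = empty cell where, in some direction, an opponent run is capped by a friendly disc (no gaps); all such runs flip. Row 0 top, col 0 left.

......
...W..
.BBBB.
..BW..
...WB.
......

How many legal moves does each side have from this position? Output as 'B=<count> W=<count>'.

-- B to move --
(0,2): flips 1 -> legal
(0,3): flips 1 -> legal
(0,4): flips 1 -> legal
(1,2): no bracket -> illegal
(1,4): no bracket -> illegal
(3,4): flips 1 -> legal
(4,2): flips 2 -> legal
(5,2): no bracket -> illegal
(5,3): flips 2 -> legal
(5,4): flips 1 -> legal
B mobility = 7
-- W to move --
(1,0): flips 2 -> legal
(1,1): flips 1 -> legal
(1,2): no bracket -> illegal
(1,4): no bracket -> illegal
(1,5): flips 1 -> legal
(2,0): no bracket -> illegal
(2,5): no bracket -> illegal
(3,0): no bracket -> illegal
(3,1): flips 2 -> legal
(3,4): no bracket -> illegal
(3,5): flips 1 -> legal
(4,1): no bracket -> illegal
(4,2): no bracket -> illegal
(4,5): flips 1 -> legal
(5,3): no bracket -> illegal
(5,4): no bracket -> illegal
(5,5): flips 1 -> legal
W mobility = 7

Answer: B=7 W=7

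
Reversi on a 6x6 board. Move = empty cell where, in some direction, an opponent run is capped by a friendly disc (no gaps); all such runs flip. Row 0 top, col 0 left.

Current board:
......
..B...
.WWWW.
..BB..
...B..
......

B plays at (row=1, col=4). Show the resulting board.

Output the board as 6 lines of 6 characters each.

Answer: ......
..B.B.
.WWBW.
..BB..
...B..
......

Derivation:
Place B at (1,4); scan 8 dirs for brackets.
Dir NW: first cell '.' (not opp) -> no flip
Dir N: first cell '.' (not opp) -> no flip
Dir NE: first cell '.' (not opp) -> no flip
Dir W: first cell '.' (not opp) -> no flip
Dir E: first cell '.' (not opp) -> no flip
Dir SW: opp run (2,3) capped by B -> flip
Dir S: opp run (2,4), next='.' -> no flip
Dir SE: first cell '.' (not opp) -> no flip
All flips: (2,3)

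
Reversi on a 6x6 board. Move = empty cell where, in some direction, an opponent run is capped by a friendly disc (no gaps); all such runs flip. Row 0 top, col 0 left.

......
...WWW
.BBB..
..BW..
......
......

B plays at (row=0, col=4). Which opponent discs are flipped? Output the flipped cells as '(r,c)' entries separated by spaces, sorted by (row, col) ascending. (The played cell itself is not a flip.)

Answer: (1,3)

Derivation:
Dir NW: edge -> no flip
Dir N: edge -> no flip
Dir NE: edge -> no flip
Dir W: first cell '.' (not opp) -> no flip
Dir E: first cell '.' (not opp) -> no flip
Dir SW: opp run (1,3) capped by B -> flip
Dir S: opp run (1,4), next='.' -> no flip
Dir SE: opp run (1,5), next=edge -> no flip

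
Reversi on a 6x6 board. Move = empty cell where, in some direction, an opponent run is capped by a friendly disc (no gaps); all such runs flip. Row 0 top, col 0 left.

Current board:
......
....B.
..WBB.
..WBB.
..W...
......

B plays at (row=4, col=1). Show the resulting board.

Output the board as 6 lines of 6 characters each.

Place B at (4,1); scan 8 dirs for brackets.
Dir NW: first cell '.' (not opp) -> no flip
Dir N: first cell '.' (not opp) -> no flip
Dir NE: opp run (3,2) capped by B -> flip
Dir W: first cell '.' (not opp) -> no flip
Dir E: opp run (4,2), next='.' -> no flip
Dir SW: first cell '.' (not opp) -> no flip
Dir S: first cell '.' (not opp) -> no flip
Dir SE: first cell '.' (not opp) -> no flip
All flips: (3,2)

Answer: ......
....B.
..WBB.
..BBB.
.BW...
......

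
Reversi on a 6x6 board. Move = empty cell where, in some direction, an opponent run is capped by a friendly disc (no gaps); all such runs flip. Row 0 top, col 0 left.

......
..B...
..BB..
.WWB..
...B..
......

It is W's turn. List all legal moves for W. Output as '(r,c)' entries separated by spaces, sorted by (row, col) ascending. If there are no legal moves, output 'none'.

Answer: (0,2) (1,3) (1,4) (3,4) (5,4)

Derivation:
(0,1): no bracket -> illegal
(0,2): flips 2 -> legal
(0,3): no bracket -> illegal
(1,1): no bracket -> illegal
(1,3): flips 1 -> legal
(1,4): flips 1 -> legal
(2,1): no bracket -> illegal
(2,4): no bracket -> illegal
(3,4): flips 1 -> legal
(4,2): no bracket -> illegal
(4,4): no bracket -> illegal
(5,2): no bracket -> illegal
(5,3): no bracket -> illegal
(5,4): flips 1 -> legal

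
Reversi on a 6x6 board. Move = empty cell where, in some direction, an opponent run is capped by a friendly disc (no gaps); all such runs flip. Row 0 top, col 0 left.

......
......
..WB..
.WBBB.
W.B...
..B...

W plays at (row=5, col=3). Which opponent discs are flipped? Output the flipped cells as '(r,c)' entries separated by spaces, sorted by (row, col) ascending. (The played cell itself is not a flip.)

Answer: (4,2)

Derivation:
Dir NW: opp run (4,2) capped by W -> flip
Dir N: first cell '.' (not opp) -> no flip
Dir NE: first cell '.' (not opp) -> no flip
Dir W: opp run (5,2), next='.' -> no flip
Dir E: first cell '.' (not opp) -> no flip
Dir SW: edge -> no flip
Dir S: edge -> no flip
Dir SE: edge -> no flip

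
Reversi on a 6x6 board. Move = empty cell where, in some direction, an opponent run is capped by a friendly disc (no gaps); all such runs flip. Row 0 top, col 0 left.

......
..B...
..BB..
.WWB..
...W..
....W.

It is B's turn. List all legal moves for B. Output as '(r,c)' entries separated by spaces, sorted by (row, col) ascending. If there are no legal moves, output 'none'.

Answer: (3,0) (4,0) (4,1) (4,2) (5,3)

Derivation:
(2,0): no bracket -> illegal
(2,1): no bracket -> illegal
(3,0): flips 2 -> legal
(3,4): no bracket -> illegal
(4,0): flips 1 -> legal
(4,1): flips 1 -> legal
(4,2): flips 1 -> legal
(4,4): no bracket -> illegal
(4,5): no bracket -> illegal
(5,2): no bracket -> illegal
(5,3): flips 1 -> legal
(5,5): no bracket -> illegal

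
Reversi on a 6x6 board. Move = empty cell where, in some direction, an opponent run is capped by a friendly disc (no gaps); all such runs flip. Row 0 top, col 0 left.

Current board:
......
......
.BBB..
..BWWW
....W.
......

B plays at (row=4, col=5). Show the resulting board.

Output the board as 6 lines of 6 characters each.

Place B at (4,5); scan 8 dirs for brackets.
Dir NW: opp run (3,4) capped by B -> flip
Dir N: opp run (3,5), next='.' -> no flip
Dir NE: edge -> no flip
Dir W: opp run (4,4), next='.' -> no flip
Dir E: edge -> no flip
Dir SW: first cell '.' (not opp) -> no flip
Dir S: first cell '.' (not opp) -> no flip
Dir SE: edge -> no flip
All flips: (3,4)

Answer: ......
......
.BBB..
..BWBW
....WB
......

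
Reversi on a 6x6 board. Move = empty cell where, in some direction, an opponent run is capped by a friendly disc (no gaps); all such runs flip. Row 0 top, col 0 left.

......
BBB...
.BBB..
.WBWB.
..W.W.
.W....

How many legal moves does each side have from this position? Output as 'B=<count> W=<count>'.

-- B to move --
(2,0): no bracket -> illegal
(2,4): no bracket -> illegal
(3,0): flips 1 -> legal
(3,5): no bracket -> illegal
(4,0): flips 1 -> legal
(4,1): flips 1 -> legal
(4,3): flips 1 -> legal
(4,5): no bracket -> illegal
(5,0): no bracket -> illegal
(5,2): flips 1 -> legal
(5,3): no bracket -> illegal
(5,4): flips 1 -> legal
(5,5): flips 2 -> legal
B mobility = 7
-- W to move --
(0,0): flips 2 -> legal
(0,1): flips 2 -> legal
(0,2): flips 3 -> legal
(0,3): no bracket -> illegal
(1,3): flips 2 -> legal
(1,4): no bracket -> illegal
(2,0): no bracket -> illegal
(2,4): flips 1 -> legal
(2,5): no bracket -> illegal
(3,0): no bracket -> illegal
(3,5): flips 1 -> legal
(4,1): no bracket -> illegal
(4,3): no bracket -> illegal
(4,5): no bracket -> illegal
W mobility = 6

Answer: B=7 W=6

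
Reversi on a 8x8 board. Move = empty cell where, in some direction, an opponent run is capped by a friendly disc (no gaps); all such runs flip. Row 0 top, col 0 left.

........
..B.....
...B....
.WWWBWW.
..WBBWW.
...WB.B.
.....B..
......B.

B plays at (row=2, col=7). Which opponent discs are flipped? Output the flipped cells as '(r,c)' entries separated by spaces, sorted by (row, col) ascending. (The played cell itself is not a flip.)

Dir NW: first cell '.' (not opp) -> no flip
Dir N: first cell '.' (not opp) -> no flip
Dir NE: edge -> no flip
Dir W: first cell '.' (not opp) -> no flip
Dir E: edge -> no flip
Dir SW: opp run (3,6) (4,5) capped by B -> flip
Dir S: first cell '.' (not opp) -> no flip
Dir SE: edge -> no flip

Answer: (3,6) (4,5)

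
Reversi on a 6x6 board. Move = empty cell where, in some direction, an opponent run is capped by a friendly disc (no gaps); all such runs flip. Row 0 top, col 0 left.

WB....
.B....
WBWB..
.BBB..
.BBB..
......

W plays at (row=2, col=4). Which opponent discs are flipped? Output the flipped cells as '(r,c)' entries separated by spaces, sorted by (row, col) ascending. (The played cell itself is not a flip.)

Dir NW: first cell '.' (not opp) -> no flip
Dir N: first cell '.' (not opp) -> no flip
Dir NE: first cell '.' (not opp) -> no flip
Dir W: opp run (2,3) capped by W -> flip
Dir E: first cell '.' (not opp) -> no flip
Dir SW: opp run (3,3) (4,2), next='.' -> no flip
Dir S: first cell '.' (not opp) -> no flip
Dir SE: first cell '.' (not opp) -> no flip

Answer: (2,3)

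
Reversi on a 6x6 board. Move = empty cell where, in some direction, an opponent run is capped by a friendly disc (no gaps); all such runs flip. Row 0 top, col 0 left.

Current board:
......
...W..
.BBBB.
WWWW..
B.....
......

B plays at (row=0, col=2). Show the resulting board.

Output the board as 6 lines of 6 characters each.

Answer: ..B...
...B..
.BBBB.
WWWW..
B.....
......

Derivation:
Place B at (0,2); scan 8 dirs for brackets.
Dir NW: edge -> no flip
Dir N: edge -> no flip
Dir NE: edge -> no flip
Dir W: first cell '.' (not opp) -> no flip
Dir E: first cell '.' (not opp) -> no flip
Dir SW: first cell '.' (not opp) -> no flip
Dir S: first cell '.' (not opp) -> no flip
Dir SE: opp run (1,3) capped by B -> flip
All flips: (1,3)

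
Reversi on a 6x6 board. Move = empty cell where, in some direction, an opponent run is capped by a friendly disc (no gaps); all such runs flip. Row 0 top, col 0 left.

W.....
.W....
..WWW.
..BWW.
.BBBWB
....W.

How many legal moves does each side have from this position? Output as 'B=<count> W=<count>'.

Answer: B=6 W=7

Derivation:
-- B to move --
(0,1): no bracket -> illegal
(0,2): no bracket -> illegal
(1,0): no bracket -> illegal
(1,2): flips 3 -> legal
(1,3): flips 2 -> legal
(1,4): flips 1 -> legal
(1,5): flips 2 -> legal
(2,0): no bracket -> illegal
(2,1): no bracket -> illegal
(2,5): flips 1 -> legal
(3,1): no bracket -> illegal
(3,5): flips 2 -> legal
(5,3): no bracket -> illegal
(5,5): no bracket -> illegal
B mobility = 6
-- W to move --
(2,1): flips 2 -> legal
(3,0): no bracket -> illegal
(3,1): flips 1 -> legal
(3,5): no bracket -> illegal
(4,0): flips 3 -> legal
(5,0): flips 2 -> legal
(5,1): flips 1 -> legal
(5,2): flips 3 -> legal
(5,3): flips 1 -> legal
(5,5): no bracket -> illegal
W mobility = 7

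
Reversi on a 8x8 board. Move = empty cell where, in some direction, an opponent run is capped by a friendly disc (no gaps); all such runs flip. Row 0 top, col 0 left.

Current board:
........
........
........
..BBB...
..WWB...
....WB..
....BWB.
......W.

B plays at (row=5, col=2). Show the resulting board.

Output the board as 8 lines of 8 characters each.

Place B at (5,2); scan 8 dirs for brackets.
Dir NW: first cell '.' (not opp) -> no flip
Dir N: opp run (4,2) capped by B -> flip
Dir NE: opp run (4,3) capped by B -> flip
Dir W: first cell '.' (not opp) -> no flip
Dir E: first cell '.' (not opp) -> no flip
Dir SW: first cell '.' (not opp) -> no flip
Dir S: first cell '.' (not opp) -> no flip
Dir SE: first cell '.' (not opp) -> no flip
All flips: (4,2) (4,3)

Answer: ........
........
........
..BBB...
..BBB...
..B.WB..
....BWB.
......W.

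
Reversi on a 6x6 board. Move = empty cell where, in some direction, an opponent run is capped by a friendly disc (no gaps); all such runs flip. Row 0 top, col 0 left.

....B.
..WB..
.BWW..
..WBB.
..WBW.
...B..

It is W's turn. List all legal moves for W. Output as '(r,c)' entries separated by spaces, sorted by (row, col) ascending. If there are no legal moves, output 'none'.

(0,2): no bracket -> illegal
(0,3): flips 1 -> legal
(0,5): no bracket -> illegal
(1,0): flips 1 -> legal
(1,1): no bracket -> illegal
(1,4): flips 1 -> legal
(1,5): no bracket -> illegal
(2,0): flips 1 -> legal
(2,4): flips 2 -> legal
(2,5): no bracket -> illegal
(3,0): flips 1 -> legal
(3,1): no bracket -> illegal
(3,5): flips 2 -> legal
(4,5): flips 1 -> legal
(5,2): no bracket -> illegal
(5,4): flips 1 -> legal

Answer: (0,3) (1,0) (1,4) (2,0) (2,4) (3,0) (3,5) (4,5) (5,4)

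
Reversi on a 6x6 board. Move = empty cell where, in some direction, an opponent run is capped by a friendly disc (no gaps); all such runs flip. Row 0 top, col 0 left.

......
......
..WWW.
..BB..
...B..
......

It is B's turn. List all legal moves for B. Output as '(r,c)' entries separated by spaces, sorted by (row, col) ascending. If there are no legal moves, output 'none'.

Answer: (1,1) (1,2) (1,3) (1,4) (1,5)

Derivation:
(1,1): flips 1 -> legal
(1,2): flips 1 -> legal
(1,3): flips 1 -> legal
(1,4): flips 1 -> legal
(1,5): flips 1 -> legal
(2,1): no bracket -> illegal
(2,5): no bracket -> illegal
(3,1): no bracket -> illegal
(3,4): no bracket -> illegal
(3,5): no bracket -> illegal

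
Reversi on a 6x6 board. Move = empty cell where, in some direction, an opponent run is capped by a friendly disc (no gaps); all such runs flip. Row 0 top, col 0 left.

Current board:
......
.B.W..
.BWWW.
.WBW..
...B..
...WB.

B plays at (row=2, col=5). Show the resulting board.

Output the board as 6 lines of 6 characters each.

Place B at (2,5); scan 8 dirs for brackets.
Dir NW: first cell '.' (not opp) -> no flip
Dir N: first cell '.' (not opp) -> no flip
Dir NE: edge -> no flip
Dir W: opp run (2,4) (2,3) (2,2) capped by B -> flip
Dir E: edge -> no flip
Dir SW: first cell '.' (not opp) -> no flip
Dir S: first cell '.' (not opp) -> no flip
Dir SE: edge -> no flip
All flips: (2,2) (2,3) (2,4)

Answer: ......
.B.W..
.BBBBB
.WBW..
...B..
...WB.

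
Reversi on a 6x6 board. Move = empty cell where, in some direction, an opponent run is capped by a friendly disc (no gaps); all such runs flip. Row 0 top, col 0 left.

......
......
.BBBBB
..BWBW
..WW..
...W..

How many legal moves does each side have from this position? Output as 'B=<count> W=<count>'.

Answer: B=5 W=6

Derivation:
-- B to move --
(3,1): no bracket -> illegal
(4,1): no bracket -> illegal
(4,4): flips 1 -> legal
(4,5): flips 1 -> legal
(5,1): flips 2 -> legal
(5,2): flips 2 -> legal
(5,4): flips 1 -> legal
B mobility = 5
-- W to move --
(1,0): flips 2 -> legal
(1,1): flips 1 -> legal
(1,2): flips 2 -> legal
(1,3): flips 2 -> legal
(1,4): no bracket -> illegal
(1,5): flips 2 -> legal
(2,0): no bracket -> illegal
(3,0): no bracket -> illegal
(3,1): flips 1 -> legal
(4,1): no bracket -> illegal
(4,4): no bracket -> illegal
(4,5): no bracket -> illegal
W mobility = 6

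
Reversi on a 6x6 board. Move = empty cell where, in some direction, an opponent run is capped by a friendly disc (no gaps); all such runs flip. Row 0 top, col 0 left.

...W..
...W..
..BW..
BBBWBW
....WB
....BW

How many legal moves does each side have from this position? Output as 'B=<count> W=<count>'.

Answer: B=6 W=6

Derivation:
-- B to move --
(0,2): no bracket -> illegal
(0,4): flips 1 -> legal
(1,2): flips 1 -> legal
(1,4): flips 1 -> legal
(2,4): flips 1 -> legal
(2,5): flips 1 -> legal
(4,2): no bracket -> illegal
(4,3): flips 1 -> legal
(5,3): no bracket -> illegal
B mobility = 6
-- W to move --
(1,1): flips 1 -> legal
(1,2): no bracket -> illegal
(2,0): no bracket -> illegal
(2,1): flips 1 -> legal
(2,4): flips 1 -> legal
(2,5): no bracket -> illegal
(4,0): flips 2 -> legal
(4,1): flips 1 -> legal
(4,2): no bracket -> illegal
(4,3): no bracket -> illegal
(5,3): flips 1 -> legal
W mobility = 6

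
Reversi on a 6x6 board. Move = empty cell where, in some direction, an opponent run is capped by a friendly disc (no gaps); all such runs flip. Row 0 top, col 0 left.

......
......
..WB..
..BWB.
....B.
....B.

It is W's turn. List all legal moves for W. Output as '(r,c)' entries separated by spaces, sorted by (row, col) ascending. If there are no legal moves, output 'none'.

Answer: (1,3) (2,4) (3,1) (3,5) (4,2) (5,5)

Derivation:
(1,2): no bracket -> illegal
(1,3): flips 1 -> legal
(1,4): no bracket -> illegal
(2,1): no bracket -> illegal
(2,4): flips 1 -> legal
(2,5): no bracket -> illegal
(3,1): flips 1 -> legal
(3,5): flips 1 -> legal
(4,1): no bracket -> illegal
(4,2): flips 1 -> legal
(4,3): no bracket -> illegal
(4,5): no bracket -> illegal
(5,3): no bracket -> illegal
(5,5): flips 1 -> legal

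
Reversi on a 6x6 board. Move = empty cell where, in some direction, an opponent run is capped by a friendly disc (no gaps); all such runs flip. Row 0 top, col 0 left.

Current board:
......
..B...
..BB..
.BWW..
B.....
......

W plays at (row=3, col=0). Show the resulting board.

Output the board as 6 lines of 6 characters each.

Place W at (3,0); scan 8 dirs for brackets.
Dir NW: edge -> no flip
Dir N: first cell '.' (not opp) -> no flip
Dir NE: first cell '.' (not opp) -> no flip
Dir W: edge -> no flip
Dir E: opp run (3,1) capped by W -> flip
Dir SW: edge -> no flip
Dir S: opp run (4,0), next='.' -> no flip
Dir SE: first cell '.' (not opp) -> no flip
All flips: (3,1)

Answer: ......
..B...
..BB..
WWWW..
B.....
......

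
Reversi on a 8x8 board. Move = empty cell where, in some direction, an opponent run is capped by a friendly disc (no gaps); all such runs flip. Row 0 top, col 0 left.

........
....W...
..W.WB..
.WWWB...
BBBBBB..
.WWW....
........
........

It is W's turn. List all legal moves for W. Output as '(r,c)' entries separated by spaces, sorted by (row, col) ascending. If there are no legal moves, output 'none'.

(1,5): no bracket -> illegal
(1,6): flips 3 -> legal
(2,3): no bracket -> illegal
(2,6): flips 1 -> legal
(3,0): flips 1 -> legal
(3,5): flips 2 -> legal
(3,6): flips 1 -> legal
(4,6): no bracket -> illegal
(5,0): flips 1 -> legal
(5,4): flips 3 -> legal
(5,5): flips 1 -> legal
(5,6): no bracket -> illegal

Answer: (1,6) (2,6) (3,0) (3,5) (3,6) (5,0) (5,4) (5,5)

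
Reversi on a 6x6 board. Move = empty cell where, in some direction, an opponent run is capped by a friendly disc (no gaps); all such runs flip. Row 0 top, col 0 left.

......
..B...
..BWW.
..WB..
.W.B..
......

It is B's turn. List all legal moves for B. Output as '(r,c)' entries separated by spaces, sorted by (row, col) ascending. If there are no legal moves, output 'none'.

(1,3): flips 1 -> legal
(1,4): no bracket -> illegal
(1,5): flips 1 -> legal
(2,1): flips 1 -> legal
(2,5): flips 2 -> legal
(3,0): no bracket -> illegal
(3,1): flips 1 -> legal
(3,4): flips 1 -> legal
(3,5): no bracket -> illegal
(4,0): no bracket -> illegal
(4,2): flips 1 -> legal
(5,0): no bracket -> illegal
(5,1): no bracket -> illegal
(5,2): no bracket -> illegal

Answer: (1,3) (1,5) (2,1) (2,5) (3,1) (3,4) (4,2)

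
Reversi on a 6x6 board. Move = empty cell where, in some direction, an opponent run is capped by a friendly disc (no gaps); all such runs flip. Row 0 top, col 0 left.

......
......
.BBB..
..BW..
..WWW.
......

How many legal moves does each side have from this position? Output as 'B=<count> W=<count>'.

-- B to move --
(2,4): no bracket -> illegal
(3,1): no bracket -> illegal
(3,4): flips 1 -> legal
(3,5): no bracket -> illegal
(4,1): no bracket -> illegal
(4,5): no bracket -> illegal
(5,1): no bracket -> illegal
(5,2): flips 1 -> legal
(5,3): flips 2 -> legal
(5,4): flips 1 -> legal
(5,5): flips 2 -> legal
B mobility = 5
-- W to move --
(1,0): flips 2 -> legal
(1,1): flips 1 -> legal
(1,2): flips 2 -> legal
(1,3): flips 1 -> legal
(1,4): no bracket -> illegal
(2,0): no bracket -> illegal
(2,4): no bracket -> illegal
(3,0): no bracket -> illegal
(3,1): flips 1 -> legal
(3,4): no bracket -> illegal
(4,1): no bracket -> illegal
W mobility = 5

Answer: B=5 W=5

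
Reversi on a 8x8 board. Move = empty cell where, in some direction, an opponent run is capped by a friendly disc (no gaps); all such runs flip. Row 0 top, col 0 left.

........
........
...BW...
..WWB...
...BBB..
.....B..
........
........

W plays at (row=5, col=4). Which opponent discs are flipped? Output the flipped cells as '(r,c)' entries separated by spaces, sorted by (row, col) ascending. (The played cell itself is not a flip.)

Answer: (3,4) (4,3) (4,4)

Derivation:
Dir NW: opp run (4,3) capped by W -> flip
Dir N: opp run (4,4) (3,4) capped by W -> flip
Dir NE: opp run (4,5), next='.' -> no flip
Dir W: first cell '.' (not opp) -> no flip
Dir E: opp run (5,5), next='.' -> no flip
Dir SW: first cell '.' (not opp) -> no flip
Dir S: first cell '.' (not opp) -> no flip
Dir SE: first cell '.' (not opp) -> no flip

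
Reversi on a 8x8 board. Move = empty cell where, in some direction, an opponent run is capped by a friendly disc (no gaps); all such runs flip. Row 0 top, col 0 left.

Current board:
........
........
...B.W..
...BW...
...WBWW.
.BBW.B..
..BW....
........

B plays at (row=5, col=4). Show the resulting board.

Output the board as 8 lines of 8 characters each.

Answer: ........
........
...B.W..
...BW...
...WBWW.
.BBBBB..
..BW....
........

Derivation:
Place B at (5,4); scan 8 dirs for brackets.
Dir NW: opp run (4,3), next='.' -> no flip
Dir N: first cell 'B' (not opp) -> no flip
Dir NE: opp run (4,5), next='.' -> no flip
Dir W: opp run (5,3) capped by B -> flip
Dir E: first cell 'B' (not opp) -> no flip
Dir SW: opp run (6,3), next='.' -> no flip
Dir S: first cell '.' (not opp) -> no flip
Dir SE: first cell '.' (not opp) -> no flip
All flips: (5,3)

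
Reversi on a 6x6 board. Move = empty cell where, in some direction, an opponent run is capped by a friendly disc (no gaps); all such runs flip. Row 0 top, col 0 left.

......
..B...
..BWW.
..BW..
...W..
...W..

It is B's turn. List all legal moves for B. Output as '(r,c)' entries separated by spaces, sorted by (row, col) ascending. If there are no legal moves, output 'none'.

(1,3): no bracket -> illegal
(1,4): flips 1 -> legal
(1,5): no bracket -> illegal
(2,5): flips 2 -> legal
(3,4): flips 2 -> legal
(3,5): no bracket -> illegal
(4,2): no bracket -> illegal
(4,4): flips 1 -> legal
(5,2): no bracket -> illegal
(5,4): flips 1 -> legal

Answer: (1,4) (2,5) (3,4) (4,4) (5,4)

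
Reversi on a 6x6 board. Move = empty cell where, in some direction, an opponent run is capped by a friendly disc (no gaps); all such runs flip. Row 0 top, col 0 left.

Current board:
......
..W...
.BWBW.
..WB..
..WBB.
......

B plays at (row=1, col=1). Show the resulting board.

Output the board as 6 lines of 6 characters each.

Answer: ......
.BW...
.BBBW.
..WB..
..WBB.
......

Derivation:
Place B at (1,1); scan 8 dirs for brackets.
Dir NW: first cell '.' (not opp) -> no flip
Dir N: first cell '.' (not opp) -> no flip
Dir NE: first cell '.' (not opp) -> no flip
Dir W: first cell '.' (not opp) -> no flip
Dir E: opp run (1,2), next='.' -> no flip
Dir SW: first cell '.' (not opp) -> no flip
Dir S: first cell 'B' (not opp) -> no flip
Dir SE: opp run (2,2) capped by B -> flip
All flips: (2,2)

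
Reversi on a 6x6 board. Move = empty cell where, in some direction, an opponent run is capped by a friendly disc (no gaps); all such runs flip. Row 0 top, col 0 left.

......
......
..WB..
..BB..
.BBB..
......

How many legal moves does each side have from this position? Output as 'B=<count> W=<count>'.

-- B to move --
(1,1): flips 1 -> legal
(1,2): flips 1 -> legal
(1,3): no bracket -> illegal
(2,1): flips 1 -> legal
(3,1): no bracket -> illegal
B mobility = 3
-- W to move --
(1,2): no bracket -> illegal
(1,3): no bracket -> illegal
(1,4): no bracket -> illegal
(2,1): no bracket -> illegal
(2,4): flips 1 -> legal
(3,0): no bracket -> illegal
(3,1): no bracket -> illegal
(3,4): no bracket -> illegal
(4,0): no bracket -> illegal
(4,4): flips 1 -> legal
(5,0): no bracket -> illegal
(5,1): no bracket -> illegal
(5,2): flips 2 -> legal
(5,3): no bracket -> illegal
(5,4): no bracket -> illegal
W mobility = 3

Answer: B=3 W=3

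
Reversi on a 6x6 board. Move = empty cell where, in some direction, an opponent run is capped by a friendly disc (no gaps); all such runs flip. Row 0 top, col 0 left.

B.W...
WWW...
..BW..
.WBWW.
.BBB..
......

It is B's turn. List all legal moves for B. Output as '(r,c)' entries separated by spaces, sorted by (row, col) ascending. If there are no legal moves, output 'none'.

(0,1): no bracket -> illegal
(0,3): no bracket -> illegal
(1,3): flips 2 -> legal
(1,4): flips 1 -> legal
(2,0): flips 2 -> legal
(2,1): flips 1 -> legal
(2,4): flips 2 -> legal
(2,5): flips 1 -> legal
(3,0): flips 1 -> legal
(3,5): flips 2 -> legal
(4,0): flips 1 -> legal
(4,4): flips 1 -> legal
(4,5): no bracket -> illegal

Answer: (1,3) (1,4) (2,0) (2,1) (2,4) (2,5) (3,0) (3,5) (4,0) (4,4)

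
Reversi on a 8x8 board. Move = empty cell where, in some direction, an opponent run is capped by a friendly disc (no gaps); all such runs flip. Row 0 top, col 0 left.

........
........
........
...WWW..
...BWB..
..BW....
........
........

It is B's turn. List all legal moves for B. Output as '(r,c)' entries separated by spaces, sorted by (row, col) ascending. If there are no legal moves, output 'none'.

(2,2): no bracket -> illegal
(2,3): flips 2 -> legal
(2,4): no bracket -> illegal
(2,5): flips 2 -> legal
(2,6): no bracket -> illegal
(3,2): no bracket -> illegal
(3,6): no bracket -> illegal
(4,2): no bracket -> illegal
(4,6): no bracket -> illegal
(5,4): flips 1 -> legal
(5,5): no bracket -> illegal
(6,2): no bracket -> illegal
(6,3): flips 1 -> legal
(6,4): no bracket -> illegal

Answer: (2,3) (2,5) (5,4) (6,3)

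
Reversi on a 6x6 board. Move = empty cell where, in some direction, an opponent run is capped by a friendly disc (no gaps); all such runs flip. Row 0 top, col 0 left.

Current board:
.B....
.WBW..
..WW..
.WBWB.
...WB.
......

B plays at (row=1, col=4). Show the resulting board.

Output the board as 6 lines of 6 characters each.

Answer: .B....
.WBBB.
..WB..
.WBWB.
...WB.
......

Derivation:
Place B at (1,4); scan 8 dirs for brackets.
Dir NW: first cell '.' (not opp) -> no flip
Dir N: first cell '.' (not opp) -> no flip
Dir NE: first cell '.' (not opp) -> no flip
Dir W: opp run (1,3) capped by B -> flip
Dir E: first cell '.' (not opp) -> no flip
Dir SW: opp run (2,3) capped by B -> flip
Dir S: first cell '.' (not opp) -> no flip
Dir SE: first cell '.' (not opp) -> no flip
All flips: (1,3) (2,3)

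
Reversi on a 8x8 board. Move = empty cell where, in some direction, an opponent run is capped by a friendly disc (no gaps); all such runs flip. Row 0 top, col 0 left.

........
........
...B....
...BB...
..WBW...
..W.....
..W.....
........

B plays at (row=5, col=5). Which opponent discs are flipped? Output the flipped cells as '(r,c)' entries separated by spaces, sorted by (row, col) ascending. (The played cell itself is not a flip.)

Dir NW: opp run (4,4) capped by B -> flip
Dir N: first cell '.' (not opp) -> no flip
Dir NE: first cell '.' (not opp) -> no flip
Dir W: first cell '.' (not opp) -> no flip
Dir E: first cell '.' (not opp) -> no flip
Dir SW: first cell '.' (not opp) -> no flip
Dir S: first cell '.' (not opp) -> no flip
Dir SE: first cell '.' (not opp) -> no flip

Answer: (4,4)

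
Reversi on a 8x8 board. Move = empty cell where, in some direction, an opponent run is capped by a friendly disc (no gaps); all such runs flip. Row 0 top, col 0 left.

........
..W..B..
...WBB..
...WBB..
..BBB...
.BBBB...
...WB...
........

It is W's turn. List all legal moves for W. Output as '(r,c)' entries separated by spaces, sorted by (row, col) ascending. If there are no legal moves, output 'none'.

(0,4): no bracket -> illegal
(0,5): no bracket -> illegal
(0,6): flips 2 -> legal
(1,3): no bracket -> illegal
(1,4): no bracket -> illegal
(1,6): no bracket -> illegal
(2,6): flips 2 -> legal
(3,1): no bracket -> illegal
(3,2): no bracket -> illegal
(3,6): flips 2 -> legal
(4,0): no bracket -> illegal
(4,1): flips 1 -> legal
(4,5): flips 2 -> legal
(4,6): no bracket -> illegal
(5,0): no bracket -> illegal
(5,5): flips 1 -> legal
(6,0): flips 2 -> legal
(6,1): no bracket -> illegal
(6,2): no bracket -> illegal
(6,5): flips 1 -> legal
(7,3): no bracket -> illegal
(7,4): no bracket -> illegal
(7,5): no bracket -> illegal

Answer: (0,6) (2,6) (3,6) (4,1) (4,5) (5,5) (6,0) (6,5)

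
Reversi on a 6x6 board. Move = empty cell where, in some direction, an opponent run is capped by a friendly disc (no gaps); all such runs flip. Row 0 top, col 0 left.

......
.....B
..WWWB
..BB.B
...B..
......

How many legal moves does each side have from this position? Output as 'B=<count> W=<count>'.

-- B to move --
(1,1): flips 1 -> legal
(1,2): flips 1 -> legal
(1,3): flips 2 -> legal
(1,4): flips 1 -> legal
(2,1): flips 3 -> legal
(3,1): no bracket -> illegal
(3,4): no bracket -> illegal
B mobility = 5
-- W to move --
(0,4): no bracket -> illegal
(0,5): no bracket -> illegal
(1,4): no bracket -> illegal
(2,1): no bracket -> illegal
(3,1): no bracket -> illegal
(3,4): no bracket -> illegal
(4,1): flips 1 -> legal
(4,2): flips 2 -> legal
(4,4): flips 1 -> legal
(4,5): no bracket -> illegal
(5,2): no bracket -> illegal
(5,3): flips 2 -> legal
(5,4): no bracket -> illegal
W mobility = 4

Answer: B=5 W=4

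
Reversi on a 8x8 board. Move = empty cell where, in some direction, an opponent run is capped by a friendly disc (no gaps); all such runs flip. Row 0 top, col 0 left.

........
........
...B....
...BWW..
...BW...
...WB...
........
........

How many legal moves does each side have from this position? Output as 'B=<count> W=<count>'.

Answer: B=7 W=8

Derivation:
-- B to move --
(2,4): flips 2 -> legal
(2,5): flips 1 -> legal
(2,6): no bracket -> illegal
(3,6): flips 2 -> legal
(4,2): no bracket -> illegal
(4,5): flips 2 -> legal
(4,6): no bracket -> illegal
(5,2): flips 1 -> legal
(5,5): flips 1 -> legal
(6,2): no bracket -> illegal
(6,3): flips 1 -> legal
(6,4): no bracket -> illegal
B mobility = 7
-- W to move --
(1,2): flips 1 -> legal
(1,3): flips 3 -> legal
(1,4): no bracket -> illegal
(2,2): flips 1 -> legal
(2,4): no bracket -> illegal
(3,2): flips 1 -> legal
(4,2): flips 1 -> legal
(4,5): no bracket -> illegal
(5,2): flips 1 -> legal
(5,5): flips 1 -> legal
(6,3): no bracket -> illegal
(6,4): flips 1 -> legal
(6,5): no bracket -> illegal
W mobility = 8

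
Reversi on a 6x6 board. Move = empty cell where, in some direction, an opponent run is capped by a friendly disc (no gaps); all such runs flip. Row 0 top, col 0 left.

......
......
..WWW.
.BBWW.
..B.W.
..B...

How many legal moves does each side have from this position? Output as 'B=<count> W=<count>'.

Answer: B=5 W=4

Derivation:
-- B to move --
(1,1): no bracket -> illegal
(1,2): flips 1 -> legal
(1,3): flips 1 -> legal
(1,4): flips 1 -> legal
(1,5): flips 2 -> legal
(2,1): no bracket -> illegal
(2,5): no bracket -> illegal
(3,5): flips 2 -> legal
(4,3): no bracket -> illegal
(4,5): no bracket -> illegal
(5,3): no bracket -> illegal
(5,4): no bracket -> illegal
(5,5): no bracket -> illegal
B mobility = 5
-- W to move --
(2,0): no bracket -> illegal
(2,1): no bracket -> illegal
(3,0): flips 2 -> legal
(4,0): flips 1 -> legal
(4,1): flips 1 -> legal
(4,3): no bracket -> illegal
(5,1): flips 1 -> legal
(5,3): no bracket -> illegal
W mobility = 4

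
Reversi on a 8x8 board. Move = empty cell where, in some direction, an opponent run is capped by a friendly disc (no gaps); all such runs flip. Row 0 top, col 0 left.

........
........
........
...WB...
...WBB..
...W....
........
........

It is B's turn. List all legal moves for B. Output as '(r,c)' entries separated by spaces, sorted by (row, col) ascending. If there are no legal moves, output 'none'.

Answer: (2,2) (3,2) (4,2) (5,2) (6,2)

Derivation:
(2,2): flips 1 -> legal
(2,3): no bracket -> illegal
(2,4): no bracket -> illegal
(3,2): flips 1 -> legal
(4,2): flips 1 -> legal
(5,2): flips 1 -> legal
(5,4): no bracket -> illegal
(6,2): flips 1 -> legal
(6,3): no bracket -> illegal
(6,4): no bracket -> illegal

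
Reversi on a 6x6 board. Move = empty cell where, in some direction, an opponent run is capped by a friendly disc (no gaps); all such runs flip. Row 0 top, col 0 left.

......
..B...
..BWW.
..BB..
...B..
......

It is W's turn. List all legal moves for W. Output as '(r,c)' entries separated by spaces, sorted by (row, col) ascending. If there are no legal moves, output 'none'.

(0,1): flips 1 -> legal
(0,2): no bracket -> illegal
(0,3): no bracket -> illegal
(1,1): no bracket -> illegal
(1,3): no bracket -> illegal
(2,1): flips 1 -> legal
(3,1): no bracket -> illegal
(3,4): no bracket -> illegal
(4,1): flips 1 -> legal
(4,2): flips 1 -> legal
(4,4): no bracket -> illegal
(5,2): no bracket -> illegal
(5,3): flips 2 -> legal
(5,4): no bracket -> illegal

Answer: (0,1) (2,1) (4,1) (4,2) (5,3)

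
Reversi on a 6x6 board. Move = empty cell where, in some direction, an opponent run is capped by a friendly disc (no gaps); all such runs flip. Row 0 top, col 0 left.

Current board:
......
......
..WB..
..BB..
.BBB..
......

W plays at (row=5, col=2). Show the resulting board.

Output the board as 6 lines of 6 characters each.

Place W at (5,2); scan 8 dirs for brackets.
Dir NW: opp run (4,1), next='.' -> no flip
Dir N: opp run (4,2) (3,2) capped by W -> flip
Dir NE: opp run (4,3), next='.' -> no flip
Dir W: first cell '.' (not opp) -> no flip
Dir E: first cell '.' (not opp) -> no flip
Dir SW: edge -> no flip
Dir S: edge -> no flip
Dir SE: edge -> no flip
All flips: (3,2) (4,2)

Answer: ......
......
..WB..
..WB..
.BWB..
..W...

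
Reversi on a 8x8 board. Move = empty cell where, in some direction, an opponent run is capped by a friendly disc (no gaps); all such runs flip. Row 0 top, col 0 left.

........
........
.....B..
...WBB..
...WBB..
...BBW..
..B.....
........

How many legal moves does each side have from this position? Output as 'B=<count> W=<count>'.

Answer: B=8 W=7

Derivation:
-- B to move --
(2,2): flips 1 -> legal
(2,3): flips 2 -> legal
(2,4): no bracket -> illegal
(3,2): flips 2 -> legal
(4,2): flips 1 -> legal
(4,6): no bracket -> illegal
(5,2): flips 1 -> legal
(5,6): flips 1 -> legal
(6,4): no bracket -> illegal
(6,5): flips 1 -> legal
(6,6): flips 1 -> legal
B mobility = 8
-- W to move --
(1,4): no bracket -> illegal
(1,5): flips 3 -> legal
(1,6): flips 2 -> legal
(2,3): no bracket -> illegal
(2,4): no bracket -> illegal
(2,6): no bracket -> illegal
(3,6): flips 2 -> legal
(4,2): no bracket -> illegal
(4,6): flips 2 -> legal
(5,1): no bracket -> illegal
(5,2): flips 2 -> legal
(5,6): no bracket -> illegal
(6,1): no bracket -> illegal
(6,3): flips 1 -> legal
(6,4): no bracket -> illegal
(6,5): flips 1 -> legal
(7,1): no bracket -> illegal
(7,2): no bracket -> illegal
(7,3): no bracket -> illegal
W mobility = 7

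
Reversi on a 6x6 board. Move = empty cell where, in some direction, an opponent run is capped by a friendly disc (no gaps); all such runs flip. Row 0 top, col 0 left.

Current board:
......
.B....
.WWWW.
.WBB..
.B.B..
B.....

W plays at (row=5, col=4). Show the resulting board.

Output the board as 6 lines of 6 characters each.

Answer: ......
.B....
.WWWW.
.WWB..
.B.W..
B...W.

Derivation:
Place W at (5,4); scan 8 dirs for brackets.
Dir NW: opp run (4,3) (3,2) capped by W -> flip
Dir N: first cell '.' (not opp) -> no flip
Dir NE: first cell '.' (not opp) -> no flip
Dir W: first cell '.' (not opp) -> no flip
Dir E: first cell '.' (not opp) -> no flip
Dir SW: edge -> no flip
Dir S: edge -> no flip
Dir SE: edge -> no flip
All flips: (3,2) (4,3)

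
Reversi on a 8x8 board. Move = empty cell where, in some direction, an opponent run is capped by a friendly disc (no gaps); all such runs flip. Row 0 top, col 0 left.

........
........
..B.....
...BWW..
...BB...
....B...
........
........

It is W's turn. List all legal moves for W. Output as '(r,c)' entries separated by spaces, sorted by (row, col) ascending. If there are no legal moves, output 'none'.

(1,1): no bracket -> illegal
(1,2): no bracket -> illegal
(1,3): no bracket -> illegal
(2,1): no bracket -> illegal
(2,3): no bracket -> illegal
(2,4): no bracket -> illegal
(3,1): no bracket -> illegal
(3,2): flips 1 -> legal
(4,2): no bracket -> illegal
(4,5): no bracket -> illegal
(5,2): flips 1 -> legal
(5,3): flips 1 -> legal
(5,5): no bracket -> illegal
(6,3): no bracket -> illegal
(6,4): flips 2 -> legal
(6,5): no bracket -> illegal

Answer: (3,2) (5,2) (5,3) (6,4)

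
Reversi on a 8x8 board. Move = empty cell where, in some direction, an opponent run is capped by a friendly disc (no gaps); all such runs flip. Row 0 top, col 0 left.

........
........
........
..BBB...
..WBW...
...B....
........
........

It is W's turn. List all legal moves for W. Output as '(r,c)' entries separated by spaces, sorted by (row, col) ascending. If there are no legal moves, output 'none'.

Answer: (2,2) (2,4) (6,2) (6,4)

Derivation:
(2,1): no bracket -> illegal
(2,2): flips 2 -> legal
(2,3): no bracket -> illegal
(2,4): flips 2 -> legal
(2,5): no bracket -> illegal
(3,1): no bracket -> illegal
(3,5): no bracket -> illegal
(4,1): no bracket -> illegal
(4,5): no bracket -> illegal
(5,2): no bracket -> illegal
(5,4): no bracket -> illegal
(6,2): flips 1 -> legal
(6,3): no bracket -> illegal
(6,4): flips 1 -> legal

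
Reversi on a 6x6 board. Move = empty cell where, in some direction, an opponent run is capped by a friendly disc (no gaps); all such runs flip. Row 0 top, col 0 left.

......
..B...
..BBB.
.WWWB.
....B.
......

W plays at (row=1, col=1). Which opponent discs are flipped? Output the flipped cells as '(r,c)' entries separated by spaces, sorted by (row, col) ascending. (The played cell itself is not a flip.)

Answer: (2,2)

Derivation:
Dir NW: first cell '.' (not opp) -> no flip
Dir N: first cell '.' (not opp) -> no flip
Dir NE: first cell '.' (not opp) -> no flip
Dir W: first cell '.' (not opp) -> no flip
Dir E: opp run (1,2), next='.' -> no flip
Dir SW: first cell '.' (not opp) -> no flip
Dir S: first cell '.' (not opp) -> no flip
Dir SE: opp run (2,2) capped by W -> flip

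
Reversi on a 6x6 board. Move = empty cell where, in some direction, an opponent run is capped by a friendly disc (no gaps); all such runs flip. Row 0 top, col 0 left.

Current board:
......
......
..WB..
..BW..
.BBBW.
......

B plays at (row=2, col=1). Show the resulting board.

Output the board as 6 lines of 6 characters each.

Place B at (2,1); scan 8 dirs for brackets.
Dir NW: first cell '.' (not opp) -> no flip
Dir N: first cell '.' (not opp) -> no flip
Dir NE: first cell '.' (not opp) -> no flip
Dir W: first cell '.' (not opp) -> no flip
Dir E: opp run (2,2) capped by B -> flip
Dir SW: first cell '.' (not opp) -> no flip
Dir S: first cell '.' (not opp) -> no flip
Dir SE: first cell 'B' (not opp) -> no flip
All flips: (2,2)

Answer: ......
......
.BBB..
..BW..
.BBBW.
......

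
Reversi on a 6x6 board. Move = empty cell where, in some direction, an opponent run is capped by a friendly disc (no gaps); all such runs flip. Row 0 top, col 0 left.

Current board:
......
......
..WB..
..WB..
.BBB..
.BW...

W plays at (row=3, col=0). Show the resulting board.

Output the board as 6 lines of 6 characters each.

Answer: ......
......
..WB..
W.WB..
.WBB..
.BW...

Derivation:
Place W at (3,0); scan 8 dirs for brackets.
Dir NW: edge -> no flip
Dir N: first cell '.' (not opp) -> no flip
Dir NE: first cell '.' (not opp) -> no flip
Dir W: edge -> no flip
Dir E: first cell '.' (not opp) -> no flip
Dir SW: edge -> no flip
Dir S: first cell '.' (not opp) -> no flip
Dir SE: opp run (4,1) capped by W -> flip
All flips: (4,1)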